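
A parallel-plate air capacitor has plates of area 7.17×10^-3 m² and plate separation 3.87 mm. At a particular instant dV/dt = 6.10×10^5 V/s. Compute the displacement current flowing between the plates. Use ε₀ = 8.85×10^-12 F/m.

1.00×10^-5 A

The displacement current equals the charging current C dV/dt. With C = ε₀A/d = (8.85×10^-12)(7.17×10^-3)/(3.87×10^-3) = 1.640×10^-11 F, I_d = (1.640×10^-11)(6.10×10^5) = 1.00×10^-5 A.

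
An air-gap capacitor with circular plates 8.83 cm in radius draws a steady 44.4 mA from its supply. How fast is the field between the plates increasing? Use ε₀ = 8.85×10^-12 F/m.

2.05×10^11 V/(m·s)

The displacement current between the plates equals the conduction current, I_d = 44.4 mA.
Then dE/dt = I_d/(ε₀A) = 2.05×10^11 V/(m·s).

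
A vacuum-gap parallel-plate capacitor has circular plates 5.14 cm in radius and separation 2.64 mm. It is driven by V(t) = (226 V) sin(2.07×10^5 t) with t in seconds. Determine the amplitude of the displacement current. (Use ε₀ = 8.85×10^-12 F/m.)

1.30×10^-3 A

(dE/dt)_max = V₀ω/d = 1.772×10^10 V/(m·s); ω = 2.07×10^5 rad/s.
I_d,max = ε₀ A (dE/dt)_max = (8.85×10^-12)(8.300×10^-3)(1.772×10^10) = 1.30×10^-3 A.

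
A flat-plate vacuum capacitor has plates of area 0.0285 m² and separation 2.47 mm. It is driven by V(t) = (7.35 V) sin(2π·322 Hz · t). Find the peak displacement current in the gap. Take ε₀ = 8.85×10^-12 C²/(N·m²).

The displacement current equals the conduction current C dV/dt, which peaks at C V₀ ω.
With C = ε₀A/d = (8.85×10^-12)(0.0285)/(2.47×10^-3) = 1.021×10^-10 F and ω = 2πf = 2023 rad/s, I_d,max = (1.021×10^-10)(7.35)(2023) = 1.52×10^-6 A.

1.52×10^-6 A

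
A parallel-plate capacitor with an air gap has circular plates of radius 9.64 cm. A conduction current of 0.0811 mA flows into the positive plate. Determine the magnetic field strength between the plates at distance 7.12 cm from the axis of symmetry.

1.24×10^-10 T

By continuity the displacement current in the gap matches the conduction current: I_d = 8.11×10^-5 A.
For r < R the Ampère–Maxwell law gives B(2πr) = μ₀ I_d (r²/R²), so B = μ₀ I_d r/(2πR²) = (4π×10^-7)(8.11×10^-5)(0.0712)/(2π·0.0964²) = 1.24×10^-10 T.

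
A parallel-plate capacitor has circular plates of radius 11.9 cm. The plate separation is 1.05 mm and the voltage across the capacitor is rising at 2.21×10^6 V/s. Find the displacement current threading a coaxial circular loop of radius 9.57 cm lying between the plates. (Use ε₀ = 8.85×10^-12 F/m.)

dE/dt = (dV/dt)/d = 2.105×10^9 V/(m·s); I_d = ε₀(πR²)(dE/dt) = (8.85×10^-12)(0.04449)(2.105×10^9) = 8.288×10^-4 A.
The field is uniform, so I_d,enc = I_d (r/R)² = (8.288×10^-4)(9.57/11.9)² = 5.36×10^-4 A.

5.36×10^-4 A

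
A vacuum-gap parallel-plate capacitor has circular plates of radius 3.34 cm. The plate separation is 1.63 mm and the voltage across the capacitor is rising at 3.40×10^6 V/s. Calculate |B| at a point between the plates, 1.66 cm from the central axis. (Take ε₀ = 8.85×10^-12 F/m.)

1.93×10^-10 T

dE/dt = (dV/dt)/d = 2.086×10^9 V/(m·s); I_d = ε₀(πR²)(dE/dt) = (8.85×10^-12)(3.505×10^-3)(2.086×10^9) = 6.471×10^-5 A.
For r < R the Ampère–Maxwell law gives B(2πr) = μ₀ I_d (r²/R²), so B = μ₀ I_d r/(2πR²) = (4π×10^-7)(6.471×10^-5)(0.0166)/(2π·0.0334²) = 1.93×10^-10 T.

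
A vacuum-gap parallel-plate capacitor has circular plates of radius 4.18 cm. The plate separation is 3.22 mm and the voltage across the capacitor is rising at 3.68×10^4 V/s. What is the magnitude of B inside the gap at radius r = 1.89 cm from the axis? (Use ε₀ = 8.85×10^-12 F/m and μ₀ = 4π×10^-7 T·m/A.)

1.20×10^-12 T

With E = V/d, dE/dt = 1.143×10^7 V/(m·s) and πR² = 5.489×10^-3 m², giving I_d = ε₀ πR² dE/dt = 5.552×10^-7 A.
An Ampèrian loop of radius r encloses a fraction (r/R)² of I_d. Then B·2πr = μ₀ I_d (r/R)², giving B = μ₀ I_d r/(2πR²) = 1.20×10^-12 T.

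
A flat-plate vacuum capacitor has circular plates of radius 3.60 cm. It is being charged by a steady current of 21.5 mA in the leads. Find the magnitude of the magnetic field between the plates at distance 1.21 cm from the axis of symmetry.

4.01×10^-8 T

Between the plates the displacement current equals the wire current: I_d = 21.5 mA = 0.0215 A.
An Ampèrian loop of radius r encloses a fraction (r/R)² of I_d. Then B·2πr = μ₀ I_d (r/R)², giving B = μ₀ I_d r/(2πR²) = 4.01×10^-8 T.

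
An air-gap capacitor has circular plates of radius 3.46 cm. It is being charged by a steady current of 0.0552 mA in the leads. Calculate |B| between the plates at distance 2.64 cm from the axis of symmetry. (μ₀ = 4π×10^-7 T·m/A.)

Between the plates the displacement current equals the wire current: I_d = 0.0552 mA = 5.52×10^-5 A.
An Ampèrian loop of radius r encloses a fraction (r/R)² of I_d. Then B·2πr = μ₀ I_d (r/R)², giving B = μ₀ I_d r/(2πR²) = 2.43×10^-10 T.

2.43×10^-10 T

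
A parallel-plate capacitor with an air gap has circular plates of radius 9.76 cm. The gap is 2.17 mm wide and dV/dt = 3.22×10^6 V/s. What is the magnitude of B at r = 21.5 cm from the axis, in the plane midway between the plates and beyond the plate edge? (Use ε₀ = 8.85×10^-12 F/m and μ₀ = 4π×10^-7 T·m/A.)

3.66×10^-10 T

With E = V/d, dE/dt = 1.484×10^9 V/(m·s) and πR² = 0.02993 m², giving I_d = ε₀ πR² dE/dt = 3.931×10^-4 A.
With r > R the enclosed displacement current is the full I_d; B = μ₀ I_d / (2πr) = 3.66×10^-10 T.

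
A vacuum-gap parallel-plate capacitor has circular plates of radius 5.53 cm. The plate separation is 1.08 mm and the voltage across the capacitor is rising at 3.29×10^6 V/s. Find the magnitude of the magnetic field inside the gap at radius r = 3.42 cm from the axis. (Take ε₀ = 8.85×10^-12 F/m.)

dE/dt = (dV/dt)/d = 3.046×10^9 V/(m·s); I_d = ε₀(πR²)(dE/dt) = (8.85×10^-12)(9.607×10^-3)(3.046×10^9) = 2.590×10^-4 A.
For r < R the Ampère–Maxwell law gives B(2πr) = μ₀ I_d (r²/R²), so B = μ₀ I_d r/(2πR²) = (4π×10^-7)(2.590×10^-4)(0.0342)/(2π·0.0553²) = 5.79×10^-10 T.

5.79×10^-10 T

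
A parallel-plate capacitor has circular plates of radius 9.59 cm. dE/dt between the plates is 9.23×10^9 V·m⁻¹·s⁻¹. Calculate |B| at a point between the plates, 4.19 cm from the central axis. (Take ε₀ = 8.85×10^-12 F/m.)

I_d = ε₀ dΦ_E/dt = ε₀ πR² (dE/dt) = (8.85×10^-12)(0.02889)(9.23×10^9) = 2.360×10^-3 A through the full plate area.
For r < R the Ampère–Maxwell law gives B(2πr) = μ₀ I_d (r²/R²), so B = μ₀ I_d r/(2πR²) = (4π×10^-7)(2.360×10^-3)(0.0419)/(2π·0.0959²) = 2.15×10^-9 T.

2.15×10^-9 T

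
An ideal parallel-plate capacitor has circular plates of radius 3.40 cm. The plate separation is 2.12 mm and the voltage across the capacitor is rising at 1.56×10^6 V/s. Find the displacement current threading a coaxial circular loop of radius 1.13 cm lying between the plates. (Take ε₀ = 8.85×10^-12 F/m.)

2.61×10^-6 A

With E = V/d, dE/dt = 7.358×10^8 V/(m·s) and πR² = 3.632×10^-3 m², giving I_d = ε₀ πR² dE/dt = 2.365×10^-5 A.
Through an area πr² the displacement current is I_d·(πr²/πR²) = I_d (r/R)² = 2.61×10^-6 A.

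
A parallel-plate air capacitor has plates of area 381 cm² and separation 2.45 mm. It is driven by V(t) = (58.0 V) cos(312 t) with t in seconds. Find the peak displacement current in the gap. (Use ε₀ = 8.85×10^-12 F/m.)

2.49×10^-6 A

The displacement current equals the conduction current C dV/dt, which peaks at C V₀ ω.
With C = ε₀A/d = (8.85×10^-12)(0.0381)/(2.45×10^-3) = 1.376×10^-10 F and ω = 312 rad/s, I_d,max = (1.376×10^-10)(58.0)(312) = 2.49×10^-6 A.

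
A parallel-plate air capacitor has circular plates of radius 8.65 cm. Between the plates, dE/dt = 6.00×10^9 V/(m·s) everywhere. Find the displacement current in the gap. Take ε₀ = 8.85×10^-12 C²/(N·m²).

1.25×10^-3 A

The displacement current is ε₀ times dΦ_E/dt = ε₀ A dE/dt = (8.85×10^-12)(0.02351)(6.00×10^9) = 1.25×10^-3 A.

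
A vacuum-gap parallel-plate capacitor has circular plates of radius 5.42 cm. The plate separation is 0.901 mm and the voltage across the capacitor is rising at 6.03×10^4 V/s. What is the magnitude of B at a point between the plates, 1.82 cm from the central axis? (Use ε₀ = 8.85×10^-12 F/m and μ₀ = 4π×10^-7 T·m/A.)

6.77×10^-12 T

I_d = C dV/dt with C = ε₀πR²/d = 9.065×10^-11 F, so I_d = (9.065×10^-11)(6.03×10^4) = 5.466×10^-6 A.
∮B·dl = μ₀ I_d,enc with I_d,enc = I_d r²/R² = 6.163×10^-7 A; so B = μ₀ I_d,enc/(2πr) = 6.77×10^-12 T.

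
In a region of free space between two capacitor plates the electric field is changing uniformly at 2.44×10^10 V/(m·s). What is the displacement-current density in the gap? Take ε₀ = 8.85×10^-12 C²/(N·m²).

The displacement-current density is ε₀ ∂E/∂t = (8.85×10^-12)(2.44×10^10) = 0.216 A/m².

0.216 A/m²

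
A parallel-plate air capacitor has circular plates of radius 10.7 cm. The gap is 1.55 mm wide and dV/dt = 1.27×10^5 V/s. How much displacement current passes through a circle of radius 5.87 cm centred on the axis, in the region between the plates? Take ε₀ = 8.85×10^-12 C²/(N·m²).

7.85×10^-6 A

I_d = C dV/dt with C = ε₀πR²/d = 2.054×10^-10 F, so I_d = (2.054×10^-10)(1.27×10^5) = 2.609×10^-5 A.
The field is uniform, so I_d,enc = I_d (r/R)² = (2.609×10^-5)(5.87/10.7)² = 7.85×10^-6 A.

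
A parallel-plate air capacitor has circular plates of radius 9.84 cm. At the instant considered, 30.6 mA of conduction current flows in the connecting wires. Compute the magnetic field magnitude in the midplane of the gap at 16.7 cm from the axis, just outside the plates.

Between the plates the displacement current equals the wire current: I_d = 30.6 mA = 0.0306 A.
With r > R the enclosed displacement current is the full I_d; B = μ₀ I_d / (2πr) = 3.66×10^-8 T.

3.66×10^-8 T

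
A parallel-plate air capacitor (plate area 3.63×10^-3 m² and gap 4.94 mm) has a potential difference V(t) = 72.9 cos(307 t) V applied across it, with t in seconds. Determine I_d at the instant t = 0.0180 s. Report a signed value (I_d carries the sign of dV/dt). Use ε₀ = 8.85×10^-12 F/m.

dE/dt = (V₀ω/d)·−sin(ωt) with ωt = 5.526 rad: (72.9)(307)(0.6869)/(4.94×10^-3) = 3.112×10^6 V/(m·s).
I_d = ε₀ A dE/dt = (8.85×10^-12)(3.63×10^-3)(3.112×10^6) = 1.00×10^-7 A.

1.00×10^-7 A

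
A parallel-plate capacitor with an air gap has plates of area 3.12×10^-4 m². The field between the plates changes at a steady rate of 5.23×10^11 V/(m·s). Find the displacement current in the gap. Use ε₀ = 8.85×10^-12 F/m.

1.44×10^-3 A

With a uniform field, Φ_E = EA, so I_d = ε₀ A dE/dt = 1.44×10^-3 A.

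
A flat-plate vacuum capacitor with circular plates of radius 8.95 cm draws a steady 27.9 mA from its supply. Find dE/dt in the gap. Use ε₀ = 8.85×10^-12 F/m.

1.25×10^11 V/(m·s)

Charge continuity gives I_d = I = 0.0279 A between the plates.
Inverting I_d = ε₀ A dE/dt gives dE/dt = 0.0279 / (8.85×10^-12 · 0.02516) = 1.25×10^11 V/(m·s).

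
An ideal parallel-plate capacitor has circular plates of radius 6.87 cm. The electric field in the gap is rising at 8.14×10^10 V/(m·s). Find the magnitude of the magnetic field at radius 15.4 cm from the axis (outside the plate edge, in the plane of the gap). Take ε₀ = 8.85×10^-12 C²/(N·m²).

1.39×10^-8 T

Total displacement current: I_d = ε₀(πR²)(dE/dt) = (8.85×10^-12)(0.01483)(8.14×10^10) = 0.01068 A.
Outside the plates the loop encloses all of I_d, so B·2πr = μ₀ I_d and B = 1.39×10^-8 T.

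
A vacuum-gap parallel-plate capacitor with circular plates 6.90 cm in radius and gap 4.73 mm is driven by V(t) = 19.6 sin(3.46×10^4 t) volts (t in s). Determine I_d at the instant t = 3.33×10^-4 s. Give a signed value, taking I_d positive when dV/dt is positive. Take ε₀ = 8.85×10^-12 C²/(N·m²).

dV/dt = (19.6)(3.46×10^4)·cos(11.5218) = 3.406×10^5 V/s.
I_d = C dV/dt with C = ε₀A/d = (8.85×10^-12)(0.01496)/(4.73×10^-3) = 2.799×10^-11 F, so I_d = (2.799×10^-11)(3.406×10^5) = 9.53×10^-6 A.

9.53×10^-6 A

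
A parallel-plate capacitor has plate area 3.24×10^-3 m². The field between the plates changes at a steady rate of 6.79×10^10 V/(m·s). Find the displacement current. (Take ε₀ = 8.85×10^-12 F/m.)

I_d = ε₀ A (dE/dt) = (8.85×10^-12)(3.24×10^-3 m²)(6.79×10^10) = 1.95×10^-3 A.

1.95×10^-3 A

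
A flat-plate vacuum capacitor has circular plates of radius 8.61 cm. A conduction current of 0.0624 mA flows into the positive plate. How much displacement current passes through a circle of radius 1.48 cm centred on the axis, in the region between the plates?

1.84×10^-6 A

By continuity the displacement current in the gap matches the conduction current: I_d = 6.24×10^-5 A.
Through an area πr² the displacement current is I_d·(πr²/πR²) = I_d (r/R)² = 1.84×10^-6 A.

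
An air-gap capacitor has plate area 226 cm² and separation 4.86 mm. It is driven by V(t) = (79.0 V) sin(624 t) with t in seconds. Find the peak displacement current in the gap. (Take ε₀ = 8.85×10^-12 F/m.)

(dE/dt)_max = V₀ω/d = 1.014×10^7 V/(m·s); ω = 624 rad/s.
I_d,max = ε₀ A (dE/dt)_max = (8.85×10^-12)(0.0226)(1.014×10^7) = 2.03×10^-6 A.

2.03×10^-6 A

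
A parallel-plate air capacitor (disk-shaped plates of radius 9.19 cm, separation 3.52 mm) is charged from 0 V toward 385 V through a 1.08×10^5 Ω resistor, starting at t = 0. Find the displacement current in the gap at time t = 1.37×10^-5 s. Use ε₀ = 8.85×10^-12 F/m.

5.32×10^-4 A

C = ε₀A/d = (8.85×10^-12)(0.02653)/(3.52×10^-3) = 6.670×10^-11 F, so τ = RC = 7.204×10^-6 s.
The conduction current is I(t) = (V₀/R) e^(−t/τ), and the displacement current between the plates equals it.
t/τ = 1.902; I_d = (385/1.08×10^5) · e^(−1.902) = (3.565×10^-3)(0.1493) = 5.32×10^-4 A.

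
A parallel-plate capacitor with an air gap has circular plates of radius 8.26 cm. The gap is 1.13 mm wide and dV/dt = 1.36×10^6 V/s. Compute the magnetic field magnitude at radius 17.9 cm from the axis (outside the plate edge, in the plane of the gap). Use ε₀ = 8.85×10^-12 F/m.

dE/dt = (dV/dt)/d = 1.204×10^9 V/(m·s); I_d = ε₀(πR²)(dE/dt) = (8.85×10^-12)(0.02143)(1.204×10^9) = 2.283×10^-4 A.
With r > R the enclosed displacement current is the full I_d; B = μ₀ I_d / (2πr) = 2.55×10^-10 T.

2.55×10^-10 T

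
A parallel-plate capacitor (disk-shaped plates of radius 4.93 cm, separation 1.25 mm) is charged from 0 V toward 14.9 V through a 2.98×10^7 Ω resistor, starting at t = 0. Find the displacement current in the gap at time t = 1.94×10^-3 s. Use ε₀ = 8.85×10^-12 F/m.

C = ε₀A/d = (8.85×10^-12)(7.636×10^-3)/(1.25×10^-3) = 5.406×10^-11 F, so τ = RC = 1.611×10^-3 s.
The conduction current is I(t) = (V₀/R) e^(−t/τ), and the displacement current between the plates equals it.
t/τ = 1.204; I_d = (14.9/2.98×10^7) · e^(−1.204) = (5.000×10^-7)(0.3000) = 1.50×10^-7 A.

1.50×10^-7 A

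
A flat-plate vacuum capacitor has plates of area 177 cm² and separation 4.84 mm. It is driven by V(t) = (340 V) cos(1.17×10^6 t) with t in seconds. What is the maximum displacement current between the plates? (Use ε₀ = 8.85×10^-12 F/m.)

C = ε₀A/d = (8.85×10^-12)(0.0177)/(4.84×10^-3) = 3.236×10^-11 F; ω = 1.17×10^6 rad/s.
I_d = C dV/dt, so |I_d|_max = C V₀ ω = (3.236×10^-11)(340)(1.17×10^6) = 0.0129 A.

0.0129 A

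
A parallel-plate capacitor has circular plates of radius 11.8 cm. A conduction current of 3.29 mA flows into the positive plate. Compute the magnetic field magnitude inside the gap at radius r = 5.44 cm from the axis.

Between the plates the displacement current equals the wire current: I_d = 3.29 mA = 3.29×10^-3 A.
An Ampèrian loop of radius r encloses a fraction (r/R)² of I_d. Then B·2πr = μ₀ I_d (r/R)², giving B = μ₀ I_d r/(2πR²) = 2.57×10^-9 T.

2.57×10^-9 T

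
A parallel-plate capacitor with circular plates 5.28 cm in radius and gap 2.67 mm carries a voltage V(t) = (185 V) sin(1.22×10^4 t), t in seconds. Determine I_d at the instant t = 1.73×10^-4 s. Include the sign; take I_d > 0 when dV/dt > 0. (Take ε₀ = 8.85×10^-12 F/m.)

-3.37×10^-5 A

dE/dt = (V₀ω/d)·cos(ωt) with ωt = 2.1106 rad: (185)(1.22×10^4)(-0.5140)/(2.67×10^-3) = -4.345×10^8 V/(m·s).
I_d = ε₀ A dE/dt = (8.85×10^-12)(8.758×10^-3)(-4.345×10^8) = -3.37×10^-5 A.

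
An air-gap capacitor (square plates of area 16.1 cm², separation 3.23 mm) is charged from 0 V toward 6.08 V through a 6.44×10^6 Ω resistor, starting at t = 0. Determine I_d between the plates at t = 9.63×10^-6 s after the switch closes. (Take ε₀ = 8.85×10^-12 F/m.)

6.73×10^-7 A

With C = ε₀A/d = (8.85×10^-12)(1.61×10^-3)/(3.23×10^-3) = 4.411×10^-12 F, the time constant is τ = RC = 2.841×10^-5 s, so t/τ = 0.3390 and e^(−t/τ) = 0.7125.
I_d = I_cond = (V₀/R) e^(−t/τ) = (9.441×10^-7)(0.7125) = 6.73×10^-7 A.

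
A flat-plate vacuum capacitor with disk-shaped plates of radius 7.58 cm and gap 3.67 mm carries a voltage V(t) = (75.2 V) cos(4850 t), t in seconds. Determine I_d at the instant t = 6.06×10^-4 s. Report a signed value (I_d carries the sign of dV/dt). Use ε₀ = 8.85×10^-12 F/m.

-3.19×10^-6 A

dE/dt = (V₀ω/d)·−sin(ωt) with ωt = 2.9391 rad: (75.2)(4850)(-0.2011)/(3.67×10^-3) = -1.999×10^7 V/(m·s).
I_d = ε₀ A dE/dt = (8.85×10^-12)(0.01805)(-1.999×10^7) = -3.19×10^-6 A.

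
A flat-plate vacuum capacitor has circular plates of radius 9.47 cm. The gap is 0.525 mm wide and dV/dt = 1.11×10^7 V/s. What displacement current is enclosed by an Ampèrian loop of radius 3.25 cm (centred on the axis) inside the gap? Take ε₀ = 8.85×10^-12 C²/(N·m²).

With E = V/d, dE/dt = 2.114×10^10 V/(m·s) and πR² = 0.02817 m², giving I_d = ε₀ πR² dE/dt = 5.270×10^-3 A.
Since J_d is uniform, the enclosed fraction is (r/R)² = 0.1178, giving I_d,enc = 6.21×10^-4 A.

6.21×10^-4 A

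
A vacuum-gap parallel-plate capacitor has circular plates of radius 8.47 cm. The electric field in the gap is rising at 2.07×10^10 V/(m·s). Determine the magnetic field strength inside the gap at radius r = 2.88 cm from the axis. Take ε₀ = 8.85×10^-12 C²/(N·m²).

Total displacement current: I_d = ε₀(πR²)(dE/dt) = (8.85×10^-12)(0.02254)(2.07×10^10) = 4.129×10^-3 A.
∮B·dl = μ₀ I_d,enc with I_d,enc = I_d r²/R² = 4.774×10^-4 A; so B = μ₀ I_d,enc/(2πr) = 3.32×10^-9 T.

3.32×10^-9 T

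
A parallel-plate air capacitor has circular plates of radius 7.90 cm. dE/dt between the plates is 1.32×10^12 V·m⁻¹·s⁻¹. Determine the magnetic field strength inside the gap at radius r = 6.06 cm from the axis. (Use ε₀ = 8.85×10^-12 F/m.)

4.45×10^-7 T

Total displacement current: I_d = ε₀(πR²)(dE/dt) = (8.85×10^-12)(0.01961)(1.32×10^12) = 0.2291 A.
An Ampèrian loop of radius r encloses a fraction (r/R)² of I_d. Then B·2πr = μ₀ I_d (r/R)², giving B = μ₀ I_d r/(2πR²) = 4.45×10^-7 T.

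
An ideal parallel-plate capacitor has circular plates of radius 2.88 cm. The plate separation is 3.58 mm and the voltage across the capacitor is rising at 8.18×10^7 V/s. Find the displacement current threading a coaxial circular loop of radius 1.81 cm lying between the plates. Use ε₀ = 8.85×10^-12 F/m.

2.08×10^-4 A

With E = V/d, dE/dt = 2.285×10^10 V/(m·s) and πR² = 2.606×10^-3 m², giving I_d = ε₀ πR² dE/dt = 5.270×10^-4 A.
Through an area πr² the displacement current is I_d·(πr²/πR²) = I_d (r/R)² = 2.08×10^-4 A.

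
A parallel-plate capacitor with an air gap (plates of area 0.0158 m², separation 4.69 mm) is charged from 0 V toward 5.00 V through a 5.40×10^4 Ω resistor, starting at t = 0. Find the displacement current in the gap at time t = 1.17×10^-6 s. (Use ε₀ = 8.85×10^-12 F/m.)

4.48×10^-5 A

With C = ε₀A/d = (8.85×10^-12)(0.0158)/(4.69×10^-3) = 2.981×10^-11 F, the time constant is τ = RC = 1.610×10^-6 s, so t/τ = 0.7267 and e^(−t/τ) = 0.4835.
I_d = I_cond = (V₀/R) e^(−t/τ) = (9.259×10^-5)(0.4835) = 4.48×10^-5 A.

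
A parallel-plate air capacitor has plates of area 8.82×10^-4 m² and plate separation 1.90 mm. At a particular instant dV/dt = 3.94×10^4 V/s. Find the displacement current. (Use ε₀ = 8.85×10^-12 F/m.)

1.62×10^-7 A

The displacement current equals the charging current C dV/dt. With C = ε₀A/d = (8.85×10^-12)(8.82×10^-4)/(1.90×10^-3) = 4.108×10^-12 F, I_d = (4.108×10^-12)(3.94×10^4) = 1.62×10^-7 A.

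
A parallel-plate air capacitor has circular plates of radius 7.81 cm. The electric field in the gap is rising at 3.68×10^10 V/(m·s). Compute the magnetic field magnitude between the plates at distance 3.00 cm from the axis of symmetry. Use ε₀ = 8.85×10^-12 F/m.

I_d = ε₀ dΦ_E/dt = ε₀ πR² (dE/dt) = (8.85×10^-12)(0.01916)(3.68×10^10) = 6.240×10^-3 A through the full plate area.
An Ampèrian loop of radius r encloses a fraction (r/R)² of I_d. Then B·2πr = μ₀ I_d (r/R)², giving B = μ₀ I_d r/(2πR²) = 6.14×10^-9 T.

6.14×10^-9 T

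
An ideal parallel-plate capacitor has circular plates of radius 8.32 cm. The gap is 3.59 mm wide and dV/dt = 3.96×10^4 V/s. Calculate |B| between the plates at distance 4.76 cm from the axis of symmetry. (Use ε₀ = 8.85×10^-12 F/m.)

With E = V/d, dE/dt = 1.103×10^7 V/(m·s) and πR² = 0.02175 m², giving I_d = ε₀ πR² dE/dt = 2.123×10^-6 A.
For r < R the Ampère–Maxwell law gives B(2πr) = μ₀ I_d (r²/R²), so B = μ₀ I_d r/(2πR²) = (4π×10^-7)(2.123×10^-6)(0.0476)/(2π·0.0832²) = 2.92×10^-12 T.

2.92×10^-12 T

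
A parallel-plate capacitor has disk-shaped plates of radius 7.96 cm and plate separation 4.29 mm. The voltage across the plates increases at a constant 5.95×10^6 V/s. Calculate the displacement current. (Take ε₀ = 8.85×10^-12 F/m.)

The field between the plates is E = V/d, so dE/dt = (5.95×10^6)/(4.29×10^-3 m) = 1.387×10^9 V/(m·s).
I_d = ε₀ A (dE/dt) = (8.85×10^-12)(0.01991)(1.387×10^9) = 2.44×10^-4 A.

2.44×10^-4 A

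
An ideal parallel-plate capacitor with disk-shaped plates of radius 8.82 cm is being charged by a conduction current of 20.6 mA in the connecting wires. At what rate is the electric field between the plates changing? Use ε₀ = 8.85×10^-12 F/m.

Charge continuity gives I_d = I = 0.0206 A between the plates.
Then dE/dt = I_d/(ε₀A) = 9.52×10^10 V/(m·s).

9.52×10^10 V/(m·s)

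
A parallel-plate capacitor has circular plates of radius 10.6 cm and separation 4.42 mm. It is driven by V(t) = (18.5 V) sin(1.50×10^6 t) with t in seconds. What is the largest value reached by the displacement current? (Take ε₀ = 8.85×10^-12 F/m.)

1.96×10^-3 A

The displacement current equals the conduction current C dV/dt, which peaks at C V₀ ω.
With C = ε₀A/d = (8.85×10^-12)(0.03530)/(4.42×10^-3) = 7.068×10^-11 F and ω = 1.50×10^6 rad/s, I_d,max = (7.068×10^-11)(18.5)(1.50×10^6) = 1.96×10^-3 A.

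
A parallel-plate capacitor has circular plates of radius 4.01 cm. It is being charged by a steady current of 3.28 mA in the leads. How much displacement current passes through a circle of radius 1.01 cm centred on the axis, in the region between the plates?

2.08×10^-4 A

Between the plates the displacement current equals the wire current: I_d = 3.28 mA = 3.28×10^-3 A.
The field is uniform, so I_d,enc = I_d (r/R)² = (3.28×10^-3)(1.01/4.01)² = 2.08×10^-4 A.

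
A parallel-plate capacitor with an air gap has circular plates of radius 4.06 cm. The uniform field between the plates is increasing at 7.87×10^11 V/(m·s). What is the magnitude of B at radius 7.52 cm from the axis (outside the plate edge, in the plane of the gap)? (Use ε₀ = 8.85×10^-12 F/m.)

I_d = ε₀ dΦ_E/dt = ε₀ πR² (dE/dt) = (8.85×10^-12)(5.178×10^-3)(7.87×10^11) = 0.03606 A through the full plate area.
With r > R the enclosed displacement current is the full I_d; B = μ₀ I_d / (2πr) = 9.59×10^-8 T.

9.59×10^-8 T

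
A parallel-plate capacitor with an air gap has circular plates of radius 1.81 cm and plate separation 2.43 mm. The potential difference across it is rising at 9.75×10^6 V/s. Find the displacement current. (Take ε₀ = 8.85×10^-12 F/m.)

3.65×10^-5 A

The displacement current equals the charging current C dV/dt. With C = ε₀A/d = (8.85×10^-12)(1.029×10^-3)/(2.43×10^-3) = 3.748×10^-12 F, I_d = (3.748×10^-12)(9.75×10^6) = 3.65×10^-5 A.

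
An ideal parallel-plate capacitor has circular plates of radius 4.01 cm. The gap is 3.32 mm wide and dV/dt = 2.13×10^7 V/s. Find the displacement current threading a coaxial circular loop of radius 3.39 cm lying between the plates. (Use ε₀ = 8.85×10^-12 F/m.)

2.05×10^-4 A

dE/dt = (dV/dt)/d = 6.416×10^9 V/(m·s); I_d = ε₀(πR²)(dE/dt) = (8.85×10^-12)(5.052×10^-3)(6.416×10^9) = 2.869×10^-4 A.
The field is uniform, so I_d,enc = I_d (r/R)² = (2.869×10^-4)(3.39/4.01)² = 2.05×10^-4 A.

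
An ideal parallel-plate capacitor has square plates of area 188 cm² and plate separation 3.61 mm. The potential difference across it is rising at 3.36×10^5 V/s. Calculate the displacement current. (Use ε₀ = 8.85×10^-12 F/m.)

1.55×10^-5 A

The displacement current equals the charging current C dV/dt. With C = ε₀A/d = (8.85×10^-12)(0.0188)/(3.61×10^-3) = 4.609×10^-11 F, I_d = (4.609×10^-11)(3.36×10^5) = 1.55×10^-5 A.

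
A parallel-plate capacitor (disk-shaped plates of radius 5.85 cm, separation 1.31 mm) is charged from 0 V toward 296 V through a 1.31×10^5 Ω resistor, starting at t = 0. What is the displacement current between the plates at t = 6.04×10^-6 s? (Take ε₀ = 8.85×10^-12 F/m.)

C = ε₀A/d = (8.85×10^-12)(0.01075)/(1.31×10^-3) = 7.262×10^-11 F, so τ = RC = 9.513×10^-6 s.
The conduction current is I(t) = (V₀/R) e^(−t/τ), and the displacement current between the plates equals it.
t/τ = 0.6349; I_d = (296/1.31×10^5) · e^(−0.6349) = (2.260×10^-3)(0.5300) = 1.20×10^-3 A.

1.20×10^-3 A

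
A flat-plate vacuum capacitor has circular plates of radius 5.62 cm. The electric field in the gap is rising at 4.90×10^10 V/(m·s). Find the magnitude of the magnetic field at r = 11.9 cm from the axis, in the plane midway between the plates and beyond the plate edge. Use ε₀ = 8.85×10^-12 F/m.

7.23×10^-9 T

I_d = ε₀ dΦ_E/dt = ε₀ πR² (dE/dt) = (8.85×10^-12)(9.923×10^-3)(4.90×10^10) = 4.303×10^-3 A through the full plate area.
Outside the plates the loop encloses all of I_d, so B·2πr = μ₀ I_d and B = 7.23×10^-9 T.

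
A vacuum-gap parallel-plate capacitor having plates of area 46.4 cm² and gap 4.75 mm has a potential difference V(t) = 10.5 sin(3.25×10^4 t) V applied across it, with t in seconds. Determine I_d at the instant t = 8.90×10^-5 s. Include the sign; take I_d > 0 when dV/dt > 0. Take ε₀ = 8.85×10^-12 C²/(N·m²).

-2.86×10^-6 A

C = ε₀A/d = (8.85×10^-12)(4.64×10^-3)/(4.75×10^-3) = 8.645×10^-12 F. dV/dt = V₀ω·cos(ωt); at ωt = 2.8925 rad this factor is -0.9691.
I_d = C dV/dt = (8.645×10^-12)(10.5)(3.25×10^4)(-0.9691) = -2.86×10^-6 A.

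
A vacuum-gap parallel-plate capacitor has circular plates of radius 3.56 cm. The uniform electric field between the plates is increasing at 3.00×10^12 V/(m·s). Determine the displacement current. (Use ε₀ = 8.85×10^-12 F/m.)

0.106 A

I_d = ε₀ A (dE/dt) = (8.85×10^-12)(3.982×10^-3 m²)(3.00×10^12) = 0.106 A.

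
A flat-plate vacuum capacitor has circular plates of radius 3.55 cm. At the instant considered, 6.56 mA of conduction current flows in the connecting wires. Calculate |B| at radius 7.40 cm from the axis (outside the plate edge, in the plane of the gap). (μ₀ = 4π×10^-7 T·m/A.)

1.77×10^-8 T

By continuity the displacement current in the gap matches the conduction current: I_d = 6.56×10^-3 A.
With r > R the enclosed displacement current is the full I_d; B = μ₀ I_d / (2πr) = 1.77×10^-8 T.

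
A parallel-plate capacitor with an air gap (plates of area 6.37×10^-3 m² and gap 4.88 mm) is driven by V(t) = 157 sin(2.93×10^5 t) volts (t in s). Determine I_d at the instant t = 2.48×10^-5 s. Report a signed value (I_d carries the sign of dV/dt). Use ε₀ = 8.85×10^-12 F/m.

2.95×10^-4 A

C = ε₀A/d = (8.85×10^-12)(6.37×10^-3)/(4.88×10^-3) = 1.155×10^-11 F. dV/dt = V₀ω·cos(ωt); at ωt = 7.2664 rad this factor is 0.5543.
I_d = C dV/dt = (1.155×10^-11)(157)(2.93×10^5)(0.5543) = 2.95×10^-4 A.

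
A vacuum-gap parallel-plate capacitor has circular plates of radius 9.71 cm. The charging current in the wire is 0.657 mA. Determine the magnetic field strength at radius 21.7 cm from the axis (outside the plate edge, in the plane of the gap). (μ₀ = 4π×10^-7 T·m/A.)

6.06×10^-10 T

By continuity the displacement current in the gap matches the conduction current: I_d = 6.57×10^-4 A.
Outside the plates the loop encloses all of I_d, so B·2πr = μ₀ I_d and B = 6.06×10^-10 T.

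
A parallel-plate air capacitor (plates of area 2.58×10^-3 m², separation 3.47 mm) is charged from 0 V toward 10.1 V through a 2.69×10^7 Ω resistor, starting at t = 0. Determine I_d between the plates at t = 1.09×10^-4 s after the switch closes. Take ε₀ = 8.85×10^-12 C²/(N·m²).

2.03×10^-7 A

C = ε₀A/d = (8.85×10^-12)(2.58×10^-3)/(3.47×10^-3) = 6.580×10^-12 F and τ = RC = 1.770×10^-4 s. I_d in the gap equals the RC charging current.
I_d(t) = (V₀/R) e^(−t/τ) = 3.755×10^-7 · e^(−0.6158) = 2.03×10^-7 A.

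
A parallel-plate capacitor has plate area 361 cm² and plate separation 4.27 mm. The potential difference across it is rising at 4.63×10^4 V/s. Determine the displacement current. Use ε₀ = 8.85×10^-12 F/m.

The displacement current equals the charging current C dV/dt. With C = ε₀A/d = (8.85×10^-12)(0.0361)/(4.27×10^-3) = 7.482×10^-11 F, I_d = (7.482×10^-11)(4.63×10^4) = 3.46×10^-6 A.

3.46×10^-6 A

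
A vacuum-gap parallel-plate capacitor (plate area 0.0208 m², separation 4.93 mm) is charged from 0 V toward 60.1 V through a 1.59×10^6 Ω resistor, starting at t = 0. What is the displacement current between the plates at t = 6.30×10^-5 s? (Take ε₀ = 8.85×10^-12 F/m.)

1.31×10^-5 A

C = ε₀A/d = (8.85×10^-12)(0.0208)/(4.93×10^-3) = 3.734×10^-11 F, so τ = RC = 5.937×10^-5 s.
The conduction current is I(t) = (V₀/R) e^(−t/τ), and the displacement current between the plates equals it.
t/τ = 1.061; I_d = (60.1/1.59×10^6) · e^(−1.061) = (3.780×10^-5)(0.3461) = 1.31×10^-5 A.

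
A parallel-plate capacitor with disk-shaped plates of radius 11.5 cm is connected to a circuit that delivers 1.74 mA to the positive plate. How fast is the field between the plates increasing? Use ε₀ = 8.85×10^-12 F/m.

The displacement current between the plates equals the conduction current, I_d = 1.74 mA.
Inverting I_d = ε₀ A dE/dt gives dE/dt = 1.74×10^-3 / (8.85×10^-12 · 0.04155) = 4.73×10^9 V/(m·s).

4.73×10^9 V/(m·s)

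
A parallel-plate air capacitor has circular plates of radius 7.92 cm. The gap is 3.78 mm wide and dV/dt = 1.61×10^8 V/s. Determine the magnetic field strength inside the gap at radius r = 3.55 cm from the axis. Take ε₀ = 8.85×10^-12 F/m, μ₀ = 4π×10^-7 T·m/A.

I_d = C dV/dt with C = ε₀πR²/d = 4.615×10^-11 F, so I_d = (4.615×10^-11)(1.61×10^8) = 7.430×10^-3 A.
An Ampèrian loop of radius r encloses a fraction (r/R)² of I_d. Then B·2πr = μ₀ I_d (r/R)², giving B = μ₀ I_d r/(2πR²) = 8.41×10^-9 T.

8.41×10^-9 T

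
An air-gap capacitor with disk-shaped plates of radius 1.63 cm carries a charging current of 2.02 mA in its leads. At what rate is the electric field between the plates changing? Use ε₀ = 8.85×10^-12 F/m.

2.73×10^11 V/(m·s)

By continuity, I_d in the gap equals the 2.02 mA flowing in the wire.
Inverting I_d = ε₀ A dE/dt gives dE/dt = 2.02×10^-3 / (8.85×10^-12 · 8.347×10^-4) = 2.73×10^11 V/(m·s).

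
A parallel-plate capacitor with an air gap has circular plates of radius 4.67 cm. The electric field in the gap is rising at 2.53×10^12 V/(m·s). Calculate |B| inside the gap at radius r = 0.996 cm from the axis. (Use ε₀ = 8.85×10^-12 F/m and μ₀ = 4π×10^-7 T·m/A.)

1.40×10^-7 T

Through the whole plate area (πR² = 6.851×10^-3 m²), I_d = ε₀ πR² dE/dt = 0.1534 A.
An Ampèrian loop of radius r encloses a fraction (r/R)² of I_d. Then B·2πr = μ₀ I_d (r/R)², giving B = μ₀ I_d r/(2πR²) = 1.40×10^-7 T.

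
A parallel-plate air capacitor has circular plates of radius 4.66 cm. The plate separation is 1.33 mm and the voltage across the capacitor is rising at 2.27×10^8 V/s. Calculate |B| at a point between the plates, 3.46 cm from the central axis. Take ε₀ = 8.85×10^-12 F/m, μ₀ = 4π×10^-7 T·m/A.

3.28×10^-8 T

I_d = C dV/dt with C = ε₀πR²/d = 4.539×10^-11 F, so I_d = (4.539×10^-11)(2.27×10^8) = 0.01030 A.
An Ampèrian loop of radius r encloses a fraction (r/R)² of I_d. Then B·2πr = μ₀ I_d (r/R)², giving B = μ₀ I_d r/(2πR²) = 3.28×10^-8 T.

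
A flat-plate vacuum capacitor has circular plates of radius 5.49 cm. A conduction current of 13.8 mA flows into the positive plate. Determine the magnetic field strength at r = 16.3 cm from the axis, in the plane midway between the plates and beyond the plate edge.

By continuity the displacement current in the gap matches the conduction current: I_d = 0.0138 A.
Outside the plates the loop encloses all of I_d, so B·2πr = μ₀ I_d and B = 1.69×10^-8 T.

1.69×10^-8 T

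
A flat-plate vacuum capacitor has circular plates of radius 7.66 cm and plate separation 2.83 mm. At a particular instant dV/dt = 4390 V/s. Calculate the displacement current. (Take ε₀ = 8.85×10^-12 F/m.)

2.53×10^-7 A

The displacement current equals the charging current C dV/dt. With C = ε₀A/d = (8.85×10^-12)(0.01843)/(2.83×10^-3) = 5.763×10^-11 F, I_d = (5.763×10^-11)(4390) = 2.53×10^-7 A.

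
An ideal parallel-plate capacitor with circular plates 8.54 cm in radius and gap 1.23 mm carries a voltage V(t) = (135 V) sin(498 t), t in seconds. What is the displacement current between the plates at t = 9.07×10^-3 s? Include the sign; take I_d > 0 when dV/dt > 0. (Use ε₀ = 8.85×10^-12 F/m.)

dV/dt = (135)(498)·cos(4.51686) = -1.306×10^4 V/s.
I_d = C dV/dt with C = ε₀A/d = (8.85×10^-12)(0.02291)/(1.23×10^-3) = 1.648×10^-10 F, so I_d = (1.648×10^-10)(-1.306×10^4) = -2.15×10^-6 A.

-2.15×10^-6 A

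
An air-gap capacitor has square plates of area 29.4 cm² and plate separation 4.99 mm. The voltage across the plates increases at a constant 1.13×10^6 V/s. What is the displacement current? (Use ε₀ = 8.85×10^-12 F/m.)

5.89×10^-6 A

The displacement current equals the charging current C dV/dt. With C = ε₀A/d = (8.85×10^-12)(2.94×10^-3)/(4.99×10^-3) = 5.214×10^-12 F, I_d = (5.214×10^-12)(1.13×10^6) = 5.89×10^-6 A.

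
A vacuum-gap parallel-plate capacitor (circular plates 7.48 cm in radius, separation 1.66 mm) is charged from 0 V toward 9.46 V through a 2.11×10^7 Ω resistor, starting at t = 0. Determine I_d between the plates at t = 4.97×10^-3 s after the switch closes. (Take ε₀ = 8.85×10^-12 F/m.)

C = ε₀A/d = (8.85×10^-12)(0.01758)/(1.66×10^-3) = 9.372×10^-11 F, so τ = RC = 1.977×10^-3 s.
The conduction current is I(t) = (V₀/R) e^(−t/τ), and the displacement current between the plates equals it.
t/τ = 2.514; I_d = (9.46/2.11×10^7) · e^(−2.514) = (4.483×10^-7)(0.08094) = 3.63×10^-8 A.

3.63×10^-8 A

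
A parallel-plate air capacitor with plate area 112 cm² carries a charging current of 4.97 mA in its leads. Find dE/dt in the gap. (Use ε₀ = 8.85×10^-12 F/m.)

The displacement current between the plates equals the conduction current, I_d = 4.97 mA.
Since I_d = ε₀ A dE/dt, dE/dt = I_d/(ε₀A) = (4.97×10^-3)/((8.85×10^-12)(0.0112)) = 5.01×10^10 V/(m·s).

5.01×10^10 V/(m·s)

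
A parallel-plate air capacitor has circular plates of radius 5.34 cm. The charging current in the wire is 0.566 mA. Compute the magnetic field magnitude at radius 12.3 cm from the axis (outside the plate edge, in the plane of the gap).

Between the plates the displacement current equals the wire current: I_d = 0.566 mA = 5.66×10^-4 A.
For r ≥ R the full I_d is enclosed: B = μ₀ I_d/(2πr) = (4π×10^-7)(5.66×10^-4)/(2π·0.123) = 9.20×10^-10 T.

9.20×10^-10 T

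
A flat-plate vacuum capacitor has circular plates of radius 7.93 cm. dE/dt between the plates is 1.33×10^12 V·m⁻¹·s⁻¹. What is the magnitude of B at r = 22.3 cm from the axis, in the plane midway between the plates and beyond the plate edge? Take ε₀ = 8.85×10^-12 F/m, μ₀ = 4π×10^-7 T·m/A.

Total displacement current: I_d = ε₀(πR²)(dE/dt) = (8.85×10^-12)(0.01976)(1.33×10^12) = 0.2326 A.
With r > R the enclosed displacement current is the full I_d; B = μ₀ I_d / (2πr) = 2.09×10^-7 T.

2.09×10^-7 T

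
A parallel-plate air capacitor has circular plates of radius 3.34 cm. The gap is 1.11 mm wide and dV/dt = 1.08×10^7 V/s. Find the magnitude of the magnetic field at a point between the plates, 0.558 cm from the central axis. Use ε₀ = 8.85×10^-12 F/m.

dE/dt = (dV/dt)/d = 9.730×10^9 V/(m·s); I_d = ε₀(πR²)(dE/dt) = (8.85×10^-12)(3.505×10^-3)(9.730×10^9) = 3.018×10^-4 A.
For r < R the Ampère–Maxwell law gives B(2πr) = μ₀ I_d (r²/R²), so B = μ₀ I_d r/(2πR²) = (4π×10^-7)(3.018×10^-4)(5.58×10^-3)/(2π·0.0334²) = 3.02×10^-10 T.

3.02×10^-10 T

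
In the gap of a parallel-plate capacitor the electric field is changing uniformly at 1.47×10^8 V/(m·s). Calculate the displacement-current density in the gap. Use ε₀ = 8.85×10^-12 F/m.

J_d = ε₀ dE/dt = (8.85×10^-12)(1.47×10^8) = 1.30×10^-3 A/m².

1.30×10^-3 A/m²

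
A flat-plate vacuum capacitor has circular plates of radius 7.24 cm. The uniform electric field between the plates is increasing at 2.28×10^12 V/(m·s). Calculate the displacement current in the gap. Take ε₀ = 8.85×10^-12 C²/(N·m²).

The displacement current is ε₀ times dΦ_E/dt = ε₀ A dE/dt = (8.85×10^-12)(0.01647)(2.28×10^12) = 0.332 A.

0.332 A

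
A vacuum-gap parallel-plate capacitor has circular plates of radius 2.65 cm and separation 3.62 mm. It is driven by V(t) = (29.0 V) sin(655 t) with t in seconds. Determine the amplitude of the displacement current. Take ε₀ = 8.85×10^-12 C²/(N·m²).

1.02×10^-7 A

The displacement current equals the conduction current C dV/dt, which peaks at C V₀ ω.
With C = ε₀A/d = (8.85×10^-12)(2.206×10^-3)/(3.62×10^-3) = 5.393×10^-12 F and ω = 655 rad/s, I_d,max = (5.393×10^-12)(29.0)(655) = 1.02×10^-7 A.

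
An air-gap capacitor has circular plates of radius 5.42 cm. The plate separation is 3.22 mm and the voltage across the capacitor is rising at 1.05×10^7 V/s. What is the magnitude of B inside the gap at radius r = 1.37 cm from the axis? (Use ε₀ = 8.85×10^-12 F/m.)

2.48×10^-10 T

dE/dt = (dV/dt)/d = 3.261×10^9 V/(m·s); I_d = ε₀(πR²)(dE/dt) = (8.85×10^-12)(9.229×10^-3)(3.261×10^9) = 2.663×10^-4 A.
∮B·dl = μ₀ I_d,enc with I_d,enc = I_d r²/R² = 1.701×10^-5 A; so B = μ₀ I_d,enc/(2πr) = 2.48×10^-10 T.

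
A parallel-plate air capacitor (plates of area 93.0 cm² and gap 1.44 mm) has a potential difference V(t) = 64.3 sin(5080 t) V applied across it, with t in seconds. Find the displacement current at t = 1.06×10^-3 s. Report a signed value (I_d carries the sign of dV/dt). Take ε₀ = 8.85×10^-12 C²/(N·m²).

1.16×10^-5 A

dE/dt = (V₀ω/d)·cos(ωt) with ωt = 5.3848 rad: (64.3)(5080)(0.6229)/(1.44×10^-3) = 1.413×10^8 V/(m·s).
I_d = ε₀ A dE/dt = (8.85×10^-12)(9.30×10^-3)(1.413×10^8) = 1.16×10^-5 A.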